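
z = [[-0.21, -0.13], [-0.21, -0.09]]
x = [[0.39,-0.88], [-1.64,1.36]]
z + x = [[0.18,-1.01], [-1.85,1.27]]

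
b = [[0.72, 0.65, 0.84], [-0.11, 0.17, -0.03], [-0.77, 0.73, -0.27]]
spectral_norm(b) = 1.34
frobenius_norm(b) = 1.70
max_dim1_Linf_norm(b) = 0.84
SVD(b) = [[-0.88, -0.47, 0.04], [0.05, -0.18, -0.98], [0.46, -0.87, 0.19]] @ diag([1.3443786688729553, 1.0390001849019102, 0.014987009480786335]) @ [[-0.74, -0.17, -0.65], [0.34, -0.93, -0.15], [-0.58, -0.33, 0.75]]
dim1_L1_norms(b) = [2.21, 0.31, 1.77]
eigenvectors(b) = [[0.74+0.00j,  (0.74-0j),  -0.60+0.00j], [-0.04+0.09j,  (-0.04-0.09j),  -0.32+0.00j], [-0.35+0.56j,  (-0.35-0.56j),  0.74+0.00j]]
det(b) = 0.02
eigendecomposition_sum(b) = [[(0.36+0.29j), 0.30-0.71j, (0.42-0.08j)], [(-0.05+0.03j), (0.07+0.07j), (-0.01+0.06j)], [-0.39+0.14j, (0.39+0.56j), -0.14+0.36j]] + [[0.36-0.29j, (0.3+0.71j), 0.42+0.08j], [(-0.05-0.03j), 0.07-0.07j, (-0.01-0.06j)], [-0.39-0.14j, (0.39-0.56j), (-0.14-0.36j)]] + [[(-0-0j), 0.05+0.00j, (-0.01-0j)], [-0.00-0.00j, 0.03+0.00j, -0.00-0.00j], [0.00+0.00j, -0.06-0.00j, (0.01+0j)]]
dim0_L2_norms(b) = [1.06, 0.99, 0.88]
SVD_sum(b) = [[0.88,0.2,0.77], [-0.05,-0.01,-0.05], [-0.46,-0.11,-0.4]] + [[-0.16, 0.45, 0.07], [-0.06, 0.18, 0.03], [-0.30, 0.84, 0.13]] + [[-0.00, -0.0, 0.00], [0.01, 0.00, -0.01], [-0.0, -0.00, 0.00]]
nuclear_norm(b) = 2.40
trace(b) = 0.62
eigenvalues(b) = [(0.29+0.72j), (0.29-0.72j), (0.03+0j)]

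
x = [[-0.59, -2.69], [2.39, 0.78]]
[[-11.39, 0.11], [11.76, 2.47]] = x@[[3.81,  1.13], [3.40,  -0.29]]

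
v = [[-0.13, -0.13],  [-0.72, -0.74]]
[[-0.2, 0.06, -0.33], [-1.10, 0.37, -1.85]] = v@[[0.44,-0.15,0.74], [1.06,-0.35,1.78]]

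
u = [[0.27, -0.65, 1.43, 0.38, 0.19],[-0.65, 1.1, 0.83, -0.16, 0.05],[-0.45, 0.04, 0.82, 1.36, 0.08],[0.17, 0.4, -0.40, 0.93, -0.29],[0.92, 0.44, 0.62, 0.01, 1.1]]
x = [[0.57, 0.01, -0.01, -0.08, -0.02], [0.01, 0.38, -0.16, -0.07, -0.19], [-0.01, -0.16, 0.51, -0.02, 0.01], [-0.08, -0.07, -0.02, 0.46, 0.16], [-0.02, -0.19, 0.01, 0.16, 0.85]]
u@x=[[0.10, -0.54, 0.82, 0.2, 0.35], [-0.36, 0.28, 0.26, -0.11, -0.17], [-0.37, -0.23, 0.39, 0.66, 0.3], [0.04, 0.21, -0.29, 0.35, -0.18], [0.5, -0.13, 0.25, 0.06, 0.84]]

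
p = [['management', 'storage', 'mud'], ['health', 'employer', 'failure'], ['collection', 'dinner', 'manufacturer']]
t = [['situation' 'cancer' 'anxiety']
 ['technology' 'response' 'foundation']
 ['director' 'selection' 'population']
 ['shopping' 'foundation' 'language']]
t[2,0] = 'director'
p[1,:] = ['health', 'employer', 'failure']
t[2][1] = 'selection'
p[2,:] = ['collection', 'dinner', 'manufacturer']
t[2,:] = ['director', 'selection', 'population']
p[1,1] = 'employer'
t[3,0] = 'shopping'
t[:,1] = ['cancer', 'response', 'selection', 'foundation']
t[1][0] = 'technology'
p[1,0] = 'health'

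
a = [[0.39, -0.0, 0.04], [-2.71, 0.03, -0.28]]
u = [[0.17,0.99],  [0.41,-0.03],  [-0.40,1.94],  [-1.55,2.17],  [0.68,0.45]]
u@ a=[[-2.62, 0.03, -0.27], [0.24, -0.00, 0.02], [-5.41, 0.06, -0.56], [-6.49, 0.07, -0.67], [-0.95, 0.01, -0.10]]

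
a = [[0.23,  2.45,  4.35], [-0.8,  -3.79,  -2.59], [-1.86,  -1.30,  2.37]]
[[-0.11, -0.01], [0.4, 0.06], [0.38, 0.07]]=a @ [[-0.05, -0.01], [-0.13, -0.02], [0.05, 0.01]]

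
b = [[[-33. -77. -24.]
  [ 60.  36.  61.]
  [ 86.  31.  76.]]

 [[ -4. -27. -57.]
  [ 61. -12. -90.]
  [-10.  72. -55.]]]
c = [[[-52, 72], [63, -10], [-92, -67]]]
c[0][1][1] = -10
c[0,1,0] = 63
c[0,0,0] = -52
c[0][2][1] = -67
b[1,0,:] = [-4.0, -27.0, -57.0]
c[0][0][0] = -52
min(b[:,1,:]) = -90.0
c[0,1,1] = -10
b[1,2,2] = -55.0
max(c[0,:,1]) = 72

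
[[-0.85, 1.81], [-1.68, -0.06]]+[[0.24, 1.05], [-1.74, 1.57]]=[[-0.61, 2.86],  [-3.42, 1.51]]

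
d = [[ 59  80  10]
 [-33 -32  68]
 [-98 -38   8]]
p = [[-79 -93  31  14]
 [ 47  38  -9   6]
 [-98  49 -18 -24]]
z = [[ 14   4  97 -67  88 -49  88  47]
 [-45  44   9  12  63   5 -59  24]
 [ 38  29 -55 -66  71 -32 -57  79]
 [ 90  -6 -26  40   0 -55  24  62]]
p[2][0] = -98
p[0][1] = -93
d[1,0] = -33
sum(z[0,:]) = 222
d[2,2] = 8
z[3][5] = -55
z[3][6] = 24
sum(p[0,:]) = -127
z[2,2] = -55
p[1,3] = 6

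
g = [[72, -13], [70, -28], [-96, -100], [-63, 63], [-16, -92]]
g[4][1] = -92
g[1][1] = -28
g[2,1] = -100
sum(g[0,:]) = 59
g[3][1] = 63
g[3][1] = 63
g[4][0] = -16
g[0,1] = -13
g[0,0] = 72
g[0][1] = -13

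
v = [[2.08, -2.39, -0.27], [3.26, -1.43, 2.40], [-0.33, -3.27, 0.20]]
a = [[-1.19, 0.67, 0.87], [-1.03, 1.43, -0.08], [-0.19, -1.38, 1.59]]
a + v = [[0.89, -1.72, 0.6], [2.23, 0.0, 2.32], [-0.52, -4.65, 1.79]]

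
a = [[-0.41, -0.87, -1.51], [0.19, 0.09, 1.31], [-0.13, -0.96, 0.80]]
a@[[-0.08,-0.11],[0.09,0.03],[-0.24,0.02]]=[[0.32, -0.01], [-0.32, 0.01], [-0.27, 0.0]]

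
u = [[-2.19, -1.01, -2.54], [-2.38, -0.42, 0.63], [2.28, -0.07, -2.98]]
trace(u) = -5.59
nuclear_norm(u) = 8.06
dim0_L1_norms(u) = [6.85, 1.5, 6.15]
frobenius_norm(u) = 5.71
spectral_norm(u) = 4.29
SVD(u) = [[0.04,  0.93,  -0.37], [-0.50,  0.34,  0.8], [0.86,  0.15,  0.48]] @ diag([4.293511676203604, 3.7623072744930544, 0.0012077251162970063]) @ [[0.71, 0.02, -0.7], [-0.66, -0.29, -0.69], [-0.22, 0.96, -0.19]]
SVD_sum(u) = [[0.13, 0.00, -0.13],[-1.54, -0.05, 1.50],[2.65, 0.09, -2.59]] + [[-2.32, -1.01, -2.41], [-0.84, -0.37, -0.87], [-0.37, -0.16, -0.39]] + [[0.0, -0.0, 0.0], [-0.00, 0.00, -0.00], [-0.00, 0.0, -0.00]]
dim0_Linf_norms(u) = [2.38, 1.01, 2.98]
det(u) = 0.02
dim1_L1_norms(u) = [5.74, 3.43, 5.33]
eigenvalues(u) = [(-2.8+2.08j), (-2.8-2.08j), 0j]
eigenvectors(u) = [[(0.04+0.6j),  0.04-0.60j,  -0.22+0.00j], [-0.37+0.28j,  -0.37-0.28j,  0.96+0.00j], [(0.65+0j),  (0.65-0j),  -0.19+0.00j]]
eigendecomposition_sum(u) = [[(-1.1+1.13j), -0.50+0.00j, -1.27-1.30j], [(-1.19-0.24j), -0.21-0.33j, 0.31-1.36j], [1.14+1.26j, -0.03+0.54j, (-1.49+1.27j)]] + [[(-1.1-1.13j), -0.50-0.00j, (-1.27+1.3j)], [-1.19+0.24j, (-0.21+0.33j), 0.31+1.36j], [(1.14-1.26j), (-0.03-0.54j), -1.49-1.27j]] + [[-0j, (-0+0j), -0.00+0.00j],[(-0+0j), 0.00-0.00j, 0.00-0.00j],[0.00-0.00j, -0.00+0.00j, (-0+0j)]]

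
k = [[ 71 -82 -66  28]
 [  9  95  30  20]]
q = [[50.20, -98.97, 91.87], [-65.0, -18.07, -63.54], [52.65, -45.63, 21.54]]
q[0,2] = 91.87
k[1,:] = [9, 95, 30, 20]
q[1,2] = -63.54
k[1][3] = 20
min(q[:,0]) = -65.0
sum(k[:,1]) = 13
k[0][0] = 71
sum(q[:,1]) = -162.67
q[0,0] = 50.2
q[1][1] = -18.07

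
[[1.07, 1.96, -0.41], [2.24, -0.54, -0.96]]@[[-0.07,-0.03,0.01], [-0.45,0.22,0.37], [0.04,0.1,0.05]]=[[-0.97, 0.36, 0.72],[0.05, -0.28, -0.23]]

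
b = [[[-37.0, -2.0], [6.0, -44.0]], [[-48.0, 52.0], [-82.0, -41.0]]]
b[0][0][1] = -2.0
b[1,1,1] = -41.0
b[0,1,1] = -44.0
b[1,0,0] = -48.0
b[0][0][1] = -2.0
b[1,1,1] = -41.0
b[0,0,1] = -2.0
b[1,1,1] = -41.0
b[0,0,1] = -2.0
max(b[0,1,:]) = 6.0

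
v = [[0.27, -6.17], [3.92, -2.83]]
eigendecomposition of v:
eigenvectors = [[(0.78+0j), (0.78-0j)],  [0.20-0.59j, 0.20+0.59j]]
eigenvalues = [(-1.28+4.67j), (-1.28-4.67j)]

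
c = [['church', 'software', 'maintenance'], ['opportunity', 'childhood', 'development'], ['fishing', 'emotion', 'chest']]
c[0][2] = 'maintenance'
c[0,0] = 'church'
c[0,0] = 'church'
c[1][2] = 'development'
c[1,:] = ['opportunity', 'childhood', 'development']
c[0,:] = ['church', 'software', 'maintenance']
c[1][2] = 'development'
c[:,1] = ['software', 'childhood', 'emotion']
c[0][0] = 'church'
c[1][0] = 'opportunity'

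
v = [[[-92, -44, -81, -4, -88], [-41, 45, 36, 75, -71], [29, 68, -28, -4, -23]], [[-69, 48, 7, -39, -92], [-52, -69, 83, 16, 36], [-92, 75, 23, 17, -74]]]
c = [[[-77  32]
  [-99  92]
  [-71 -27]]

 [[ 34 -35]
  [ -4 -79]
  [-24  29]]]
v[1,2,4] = -74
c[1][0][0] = 34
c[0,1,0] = -99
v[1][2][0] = -92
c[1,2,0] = -24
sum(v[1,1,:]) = 14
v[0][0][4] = -88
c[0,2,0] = -71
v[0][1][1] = 45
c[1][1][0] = -4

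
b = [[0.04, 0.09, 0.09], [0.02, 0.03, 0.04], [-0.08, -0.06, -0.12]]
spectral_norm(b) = 0.21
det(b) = -0.00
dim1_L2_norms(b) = [0.13, 0.05, 0.16]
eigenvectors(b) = [[(0.55+0j), -0.71+0.00j, (-0.71-0j)], [(0.28+0j), -0.29-0.08j, (-0.29+0.08j)], [-0.79+0.00j, (0.63-0.05j), 0.63+0.05j]]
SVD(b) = [[-0.62, -0.75, 0.24], [-0.26, -0.09, -0.96], [0.74, -0.66, -0.14]] @ diag([0.2089601649120738, 0.03785959131605552, 0.0015168471578131078]) @ [[-0.43, -0.52, -0.74], [0.56, -0.79, 0.23], [0.71, 0.32, -0.63]]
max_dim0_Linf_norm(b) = 0.12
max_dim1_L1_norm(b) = 0.26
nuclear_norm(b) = 0.25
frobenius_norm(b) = 0.21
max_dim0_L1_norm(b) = 0.25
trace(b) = -0.05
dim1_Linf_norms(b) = [0.09, 0.04, 0.12]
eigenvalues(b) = [(-0.04+0j), (-0+0.02j), (-0-0.02j)]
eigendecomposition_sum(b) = [[0.08-0.00j, -0.04+0.00j, (0.07-0j)], [0.04-0.00j, -0.02+0.00j, 0.04-0.00j], [-0.11+0.00j, (0.05-0j), -0.10+0.00j]] + [[-0.02+0.02j, (0.06+0.01j), (0.01+0.02j)], [-0.01+0.01j, 0.02+0.01j, 0.01j], [(0.02-0.02j), (-0.06-0j), -0.01-0.01j]] + [[-0.02-0.02j,  (0.06-0.01j),  (0.01-0.02j)], [-0.01-0.01j,  (0.02-0.01j),  0.00-0.01j], [(0.02+0.02j),  -0.06+0.00j,  -0.01+0.01j]]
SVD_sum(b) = [[0.06,0.07,0.1], [0.02,0.03,0.04], [-0.07,-0.08,-0.11]] + [[-0.02, 0.02, -0.01],  [-0.00, 0.0, -0.00],  [-0.01, 0.02, -0.01]] + [[0.0, 0.00, -0.0], [-0.00, -0.0, 0.0], [-0.00, -0.0, 0.00]]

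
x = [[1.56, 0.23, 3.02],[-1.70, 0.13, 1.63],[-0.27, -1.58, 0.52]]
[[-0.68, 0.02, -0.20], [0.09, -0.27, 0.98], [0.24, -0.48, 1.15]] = x@[[-0.18, 0.11, -0.43], [-0.16, 0.26, -0.59], [-0.12, -0.07, 0.20]]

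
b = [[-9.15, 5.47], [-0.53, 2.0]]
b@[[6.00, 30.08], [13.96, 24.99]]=[[21.46,  -138.54],  [24.74,  34.04]]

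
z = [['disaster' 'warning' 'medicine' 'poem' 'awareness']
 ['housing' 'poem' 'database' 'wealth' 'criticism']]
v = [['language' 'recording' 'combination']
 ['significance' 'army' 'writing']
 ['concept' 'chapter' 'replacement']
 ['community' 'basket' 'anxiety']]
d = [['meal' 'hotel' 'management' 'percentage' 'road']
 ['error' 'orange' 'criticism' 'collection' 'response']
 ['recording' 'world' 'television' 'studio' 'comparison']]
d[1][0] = 'error'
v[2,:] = ['concept', 'chapter', 'replacement']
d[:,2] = ['management', 'criticism', 'television']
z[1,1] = 'poem'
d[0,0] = 'meal'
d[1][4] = 'response'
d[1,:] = ['error', 'orange', 'criticism', 'collection', 'response']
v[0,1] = 'recording'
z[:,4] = ['awareness', 'criticism']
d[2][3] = 'studio'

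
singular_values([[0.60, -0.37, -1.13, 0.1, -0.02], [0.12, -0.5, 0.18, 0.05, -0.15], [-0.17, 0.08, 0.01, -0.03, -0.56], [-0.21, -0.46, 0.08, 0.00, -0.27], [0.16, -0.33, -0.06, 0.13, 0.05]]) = [1.36, 0.83, 0.6, 0.2, 0.07]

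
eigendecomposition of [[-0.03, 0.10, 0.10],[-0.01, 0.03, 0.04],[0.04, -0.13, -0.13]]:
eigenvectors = [[0.59, 0.97, 0.43], [0.25, 0.21, 0.68], [-0.77, 0.09, -0.6]]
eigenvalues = [-0.12, 0.0, -0.01]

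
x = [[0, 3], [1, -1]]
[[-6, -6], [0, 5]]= x@[[-2, 3], [-2, -2]]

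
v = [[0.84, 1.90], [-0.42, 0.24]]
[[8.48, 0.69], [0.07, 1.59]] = v @ [[1.91, -2.86], [3.62, 1.63]]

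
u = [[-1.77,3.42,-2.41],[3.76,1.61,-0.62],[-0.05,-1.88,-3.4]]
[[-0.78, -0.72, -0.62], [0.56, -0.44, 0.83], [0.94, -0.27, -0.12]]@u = [[-1.30, -2.66, 4.43], [-2.69, -0.35, -3.9], [-2.67, 3.01, -1.69]]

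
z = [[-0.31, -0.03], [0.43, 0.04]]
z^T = [[-0.31, 0.43], [-0.03, 0.04]]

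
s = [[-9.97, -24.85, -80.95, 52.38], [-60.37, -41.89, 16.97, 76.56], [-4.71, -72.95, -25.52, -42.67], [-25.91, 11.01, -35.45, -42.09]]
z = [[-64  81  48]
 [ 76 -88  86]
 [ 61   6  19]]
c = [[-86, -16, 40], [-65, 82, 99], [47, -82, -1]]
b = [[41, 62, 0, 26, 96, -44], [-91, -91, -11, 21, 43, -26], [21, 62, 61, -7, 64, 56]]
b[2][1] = 62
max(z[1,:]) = 86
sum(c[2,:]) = -36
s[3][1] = 11.01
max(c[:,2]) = 99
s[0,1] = -24.85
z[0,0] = -64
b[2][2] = 61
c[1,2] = 99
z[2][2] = 19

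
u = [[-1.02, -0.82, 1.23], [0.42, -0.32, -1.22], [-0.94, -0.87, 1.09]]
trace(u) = -0.25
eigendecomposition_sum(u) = [[-0.76,-0.43,1.25], [0.54,0.3,-0.89], [-0.74,-0.42,1.22]] + [[-0.14, -0.01, 0.14], [0.07, 0.01, -0.07], [-0.06, -0.01, 0.06]] + [[-0.11,  -0.38,  -0.16], [-0.19,  -0.63,  -0.26], [-0.14,  -0.45,  -0.19]]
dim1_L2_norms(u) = [1.8, 1.33, 1.68]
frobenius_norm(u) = 2.80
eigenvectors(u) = [[-0.64,0.84,0.44], [0.45,-0.41,0.73], [-0.62,0.37,0.52]]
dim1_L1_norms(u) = [3.07, 1.96, 2.9]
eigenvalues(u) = [0.76, -0.08, -0.93]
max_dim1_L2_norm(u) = 1.8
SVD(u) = [[-0.68, -0.22, -0.7], [0.39, -0.92, -0.09], [-0.63, -0.33, 0.71]] @ diag([2.6418866441375917, 0.917299556443792, 0.02228190466353053]) @ [[0.55, 0.37, -0.75], [0.17, 0.83, 0.53], [0.82, -0.41, 0.39]]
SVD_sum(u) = [[-0.97, -0.66, 1.34], [0.56, 0.38, -0.77], [-0.9, -0.61, 1.24]] + [[-0.03,-0.17,-0.11], [-0.14,-0.70,-0.44], [-0.05,-0.25,-0.16]] + [[-0.01, 0.01, -0.01],  [-0.00, 0.0, -0.00],  [0.01, -0.01, 0.01]]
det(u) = 0.05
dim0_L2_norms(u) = [1.45, 1.24, 2.05]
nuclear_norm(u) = 3.58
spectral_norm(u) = 2.64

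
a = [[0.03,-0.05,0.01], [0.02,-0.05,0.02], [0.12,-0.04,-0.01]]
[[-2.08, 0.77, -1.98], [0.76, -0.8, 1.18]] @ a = [[-0.28, 0.14, 0.01], [0.15, -0.05, -0.02]]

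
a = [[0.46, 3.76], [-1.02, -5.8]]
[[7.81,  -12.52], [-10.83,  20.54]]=a @ [[-3.94, -3.93], [2.56, -2.85]]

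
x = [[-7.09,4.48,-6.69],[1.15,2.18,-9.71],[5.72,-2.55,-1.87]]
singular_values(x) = [13.3, 8.99, 0.57]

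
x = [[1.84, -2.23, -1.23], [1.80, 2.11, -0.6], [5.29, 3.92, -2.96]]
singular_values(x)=[7.74, 3.17, 0.28]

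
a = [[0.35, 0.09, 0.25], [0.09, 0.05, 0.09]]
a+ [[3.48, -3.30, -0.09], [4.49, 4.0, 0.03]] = [[3.83, -3.21, 0.16], [4.58, 4.05, 0.12]]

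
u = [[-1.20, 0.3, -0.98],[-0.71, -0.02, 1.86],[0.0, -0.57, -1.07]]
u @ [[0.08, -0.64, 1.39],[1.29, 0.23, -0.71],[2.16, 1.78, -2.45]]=[[-1.83,-0.91,0.52],  [3.94,3.76,-5.53],  [-3.05,-2.04,3.03]]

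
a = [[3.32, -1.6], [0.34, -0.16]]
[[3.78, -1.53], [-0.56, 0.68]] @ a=[[12.03, -5.8], [-1.63, 0.79]]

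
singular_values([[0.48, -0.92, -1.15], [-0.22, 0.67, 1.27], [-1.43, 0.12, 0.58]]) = [2.35, 1.15, 0.22]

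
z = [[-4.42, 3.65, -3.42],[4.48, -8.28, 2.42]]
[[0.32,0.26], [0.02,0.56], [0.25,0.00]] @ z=[[-0.25, -0.98, -0.47], [2.42, -4.56, 1.29], [-1.10, 0.91, -0.86]]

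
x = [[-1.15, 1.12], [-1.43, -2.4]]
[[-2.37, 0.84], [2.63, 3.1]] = x@[[0.63, -1.26], [-1.47, -0.54]]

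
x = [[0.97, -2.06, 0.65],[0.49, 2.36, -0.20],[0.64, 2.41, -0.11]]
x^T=[[0.97,0.49,0.64], [-2.06,2.36,2.41], [0.65,-0.2,-0.11]]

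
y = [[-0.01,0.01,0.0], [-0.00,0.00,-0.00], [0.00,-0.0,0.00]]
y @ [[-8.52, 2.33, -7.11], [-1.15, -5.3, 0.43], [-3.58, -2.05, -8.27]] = [[0.07, -0.08, 0.08], [0.0, 0.00, 0.00], [0.0, 0.00, 0.00]]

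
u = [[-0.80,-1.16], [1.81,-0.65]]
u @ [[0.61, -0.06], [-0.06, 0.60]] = [[-0.42, -0.65], [1.14, -0.50]]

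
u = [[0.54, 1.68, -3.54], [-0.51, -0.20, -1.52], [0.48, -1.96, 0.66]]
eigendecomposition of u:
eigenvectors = [[(-0.92+0j), (-0.92-0j), (0.35+0j)],[-0.07-0.22j, -0.07+0.22j, (0.74+0j)],[(0.17+0.28j), (0.17-0.28j), (0.57+0j)]]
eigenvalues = [(1.3+1.48j), (1.3-1.48j), (-1.61+0j)]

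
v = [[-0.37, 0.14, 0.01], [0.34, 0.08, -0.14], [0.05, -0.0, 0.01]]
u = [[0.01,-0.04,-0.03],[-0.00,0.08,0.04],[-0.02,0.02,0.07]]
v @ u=[[-0.00, 0.03, 0.02], [0.01, -0.01, -0.02], [0.00, -0.00, -0.0]]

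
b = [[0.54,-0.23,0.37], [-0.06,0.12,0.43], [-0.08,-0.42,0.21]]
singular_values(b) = [0.75, 0.42, 0.41]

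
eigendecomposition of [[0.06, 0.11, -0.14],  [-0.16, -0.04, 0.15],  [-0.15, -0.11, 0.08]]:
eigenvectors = [[-0.69+0.00j, (-0.28-0.32j), -0.28+0.32j], [(-0.07+0j), (0.76+0j), (0.76-0j)], [-0.72+0.00j, (0.35+0.33j), 0.35-0.33j]]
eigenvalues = [(-0.07+0j), (0.09+0.13j), (0.09-0.13j)]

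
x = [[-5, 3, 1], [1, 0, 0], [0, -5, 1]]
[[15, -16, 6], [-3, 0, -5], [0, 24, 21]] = x@[[-3, 0, -5], [0, -5, -5], [0, -1, -4]]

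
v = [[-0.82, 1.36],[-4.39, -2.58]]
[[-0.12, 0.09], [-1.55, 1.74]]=v @ [[0.3, -0.32], [0.09, -0.13]]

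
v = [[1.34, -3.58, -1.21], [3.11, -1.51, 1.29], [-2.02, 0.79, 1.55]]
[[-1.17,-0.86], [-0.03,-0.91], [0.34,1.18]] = v@[[0.07, -0.39], [0.3, 0.01], [0.16, 0.25]]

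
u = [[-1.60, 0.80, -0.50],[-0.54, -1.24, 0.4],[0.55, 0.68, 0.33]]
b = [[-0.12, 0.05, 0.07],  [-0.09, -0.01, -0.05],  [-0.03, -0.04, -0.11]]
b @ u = [[0.2, -0.11, 0.1], [0.12, -0.09, 0.02], [0.01, -0.05, -0.04]]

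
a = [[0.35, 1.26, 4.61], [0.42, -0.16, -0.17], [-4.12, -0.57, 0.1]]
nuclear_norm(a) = 9.14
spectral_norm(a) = 4.84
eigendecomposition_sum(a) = [[0.17+2.15j, 0.62+0.31j, (2.3-0.09j)], [(0.21-0.08j), (0.01-0.07j), (-0.08-0.23j)], [-2.06+0.13j, (-0.31+0.58j), 0.05+2.21j]] + [[0.17-2.15j, 0.62-0.31j, 2.30+0.09j], [0.21+0.08j, 0.01+0.07j, -0.08+0.23j], [-2.06-0.13j, -0.31-0.58j, 0.05-2.21j]] + [[0j, (0.03+0j), 0.00+0.00j], [-0.01-0.00j, -0.19-0.00j, -0.02-0.00j], [0j, 0.05+0.00j, 0.01+0.00j]]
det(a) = -3.35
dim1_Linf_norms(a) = [4.61, 0.42, 4.12]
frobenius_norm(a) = 6.36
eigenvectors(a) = [[(-0.72+0j), -0.72-0.00j, -0.15+0.00j], [(0.02+0.07j), 0.02-0.07j, 0.96+0.00j], [0.01-0.69j, 0.01+0.69j, (-0.24+0j)]]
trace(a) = 0.29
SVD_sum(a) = [[1.36, 1.32, 4.27], [-0.02, -0.02, -0.07], [-0.37, -0.36, -1.16]] + [[-1.02, -0.05, 0.34], [0.42, 0.02, -0.14], [-3.75, -0.19, 1.26]] + [[0.0, -0.01, 0.00],[0.02, -0.16, 0.04],[0.00, -0.02, 0.00]]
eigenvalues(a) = [(0.24+4.28j), (0.24-4.28j), (-0.18+0j)]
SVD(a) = [[0.96, -0.26, 0.04],[-0.02, 0.11, 0.99],[-0.26, -0.96, 0.1]] @ diag([4.8414368161086845, 4.127316507919573, 0.16777365431432284]) @ [[0.29, 0.28, 0.91], [0.95, 0.05, -0.32], [0.13, -0.96, 0.25]]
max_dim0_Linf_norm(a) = 4.61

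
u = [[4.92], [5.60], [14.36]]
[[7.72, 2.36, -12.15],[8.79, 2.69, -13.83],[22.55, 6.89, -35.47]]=u @ [[1.57,0.48,-2.47]]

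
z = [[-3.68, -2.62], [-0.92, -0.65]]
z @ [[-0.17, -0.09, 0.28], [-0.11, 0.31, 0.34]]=[[0.91, -0.48, -1.92], [0.23, -0.12, -0.48]]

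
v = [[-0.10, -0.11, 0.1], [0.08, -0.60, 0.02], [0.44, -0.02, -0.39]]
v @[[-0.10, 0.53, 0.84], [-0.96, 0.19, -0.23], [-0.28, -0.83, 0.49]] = [[0.09, -0.16, -0.01], [0.56, -0.09, 0.22], [0.08, 0.55, 0.18]]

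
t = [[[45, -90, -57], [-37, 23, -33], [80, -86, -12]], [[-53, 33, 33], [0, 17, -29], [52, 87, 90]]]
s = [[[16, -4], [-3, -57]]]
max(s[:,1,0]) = -3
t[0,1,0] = -37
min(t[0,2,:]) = -86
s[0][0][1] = -4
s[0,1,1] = -57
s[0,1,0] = -3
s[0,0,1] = -4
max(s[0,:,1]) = -4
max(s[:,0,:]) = 16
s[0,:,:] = [[16, -4], [-3, -57]]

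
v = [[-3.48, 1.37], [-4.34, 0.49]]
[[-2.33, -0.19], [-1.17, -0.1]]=v@[[0.11, 0.01], [-1.42, -0.11]]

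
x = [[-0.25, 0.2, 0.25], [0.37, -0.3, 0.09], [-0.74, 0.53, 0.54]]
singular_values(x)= [1.19, 0.31, 0.02]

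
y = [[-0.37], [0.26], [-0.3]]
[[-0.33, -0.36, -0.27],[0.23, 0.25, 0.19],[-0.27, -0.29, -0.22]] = y @[[0.89,0.98,0.72]]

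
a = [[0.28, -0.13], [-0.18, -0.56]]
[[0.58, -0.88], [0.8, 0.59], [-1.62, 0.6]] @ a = [[0.32, 0.42],  [0.12, -0.43],  [-0.56, -0.13]]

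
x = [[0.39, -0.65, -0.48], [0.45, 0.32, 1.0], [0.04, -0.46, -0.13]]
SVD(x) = [[0.54, 0.71, -0.44], [-0.79, 0.61, 0.01], [0.27, 0.35, 0.90]] @ diag([1.320435488907557, 0.7436474179384912, 0.20841937872202768]) @ [[-0.10, -0.55, -0.83],[0.76, -0.58, 0.29],[-0.64, -0.60, 0.48]]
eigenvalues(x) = [(0.28+0j), (0.15+0.84j), (0.15-0.84j)]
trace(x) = 0.58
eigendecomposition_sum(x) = [[0.18-0.00j, -0.02+0.00j, (-0.25+0j)], [(0.09-0j), -0.01+0.00j, -0.13+0.00j], [-0.08+0.00j, (0.01-0j), 0.12-0.00j]] + [[0.11+0.14j, -0.32+0.08j, (-0.11+0.4j)], [(0.18-0.17j), 0.16+0.42j, (0.56+0.09j)], [0.06+0.11j, -0.23+0.03j, -0.12+0.27j]] + [[(0.11-0.14j), (-0.32-0.08j), (-0.11-0.4j)], [(0.18+0.17j), 0.16-0.42j, 0.56-0.09j], [0.06-0.11j, (-0.23-0.03j), (-0.12-0.27j)]]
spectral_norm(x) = 1.32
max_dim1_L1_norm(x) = 1.77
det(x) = 0.20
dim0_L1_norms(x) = [0.88, 1.43, 1.61]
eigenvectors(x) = [[(-0.82+0j), (-0.06+0.54j), (-0.06-0.54j)], [(-0.42+0j), 0.74+0.00j, (0.74-0j)], [(0.39+0j), (-0.1+0.38j), -0.10-0.38j]]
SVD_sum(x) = [[-0.07, -0.40, -0.59], [0.11, 0.58, 0.87], [-0.04, -0.2, -0.3]] + [[0.40, -0.31, 0.16], [0.34, -0.26, 0.13], [0.2, -0.15, 0.08]] + [[0.06, 0.05, -0.04], [-0.00, -0.0, 0.0], [-0.12, -0.11, 0.09]]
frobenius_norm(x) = 1.53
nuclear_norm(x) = 2.27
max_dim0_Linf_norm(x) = 1.0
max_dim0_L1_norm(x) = 1.61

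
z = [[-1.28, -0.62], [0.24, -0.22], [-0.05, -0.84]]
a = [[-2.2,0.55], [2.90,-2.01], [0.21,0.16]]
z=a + [[0.92, -1.17], [-2.66, 1.79], [-0.26, -1.0]]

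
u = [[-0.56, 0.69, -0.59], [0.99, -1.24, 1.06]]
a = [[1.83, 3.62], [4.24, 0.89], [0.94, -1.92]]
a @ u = [[2.56, -3.23, 2.76],[-1.49, 1.82, -1.56],[-2.43, 3.03, -2.59]]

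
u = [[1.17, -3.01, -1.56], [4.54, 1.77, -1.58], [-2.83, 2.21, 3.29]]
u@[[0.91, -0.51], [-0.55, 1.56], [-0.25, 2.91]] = [[3.11, -9.83], [3.55, -4.15], [-4.61, 14.46]]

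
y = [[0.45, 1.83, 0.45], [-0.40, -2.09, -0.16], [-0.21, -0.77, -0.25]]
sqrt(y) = [[-0.48j, 0.00-1.23j, -1.03j], [0.32j, 0.00+1.54j, 0.00+0.22j], [0.28j, 0.51j, 0.65j]]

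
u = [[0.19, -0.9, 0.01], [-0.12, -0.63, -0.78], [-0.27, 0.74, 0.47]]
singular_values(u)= [1.51, 0.62, 0.2]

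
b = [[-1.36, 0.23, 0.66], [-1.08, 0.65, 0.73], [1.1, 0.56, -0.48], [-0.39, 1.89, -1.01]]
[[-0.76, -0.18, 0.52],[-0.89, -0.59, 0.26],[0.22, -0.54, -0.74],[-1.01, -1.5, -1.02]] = b @ [[0.4, -0.1, -0.32], [-0.53, -0.90, -0.45], [-0.15, -0.16, 0.29]]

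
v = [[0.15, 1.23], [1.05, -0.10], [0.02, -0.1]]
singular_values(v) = [1.24, 1.05]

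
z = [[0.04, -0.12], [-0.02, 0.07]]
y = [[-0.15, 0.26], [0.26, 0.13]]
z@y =[[-0.04, -0.01], [0.02, 0.0]]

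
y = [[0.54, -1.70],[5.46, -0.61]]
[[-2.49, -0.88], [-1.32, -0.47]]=y @ [[-0.08, -0.03], [1.44, 0.51]]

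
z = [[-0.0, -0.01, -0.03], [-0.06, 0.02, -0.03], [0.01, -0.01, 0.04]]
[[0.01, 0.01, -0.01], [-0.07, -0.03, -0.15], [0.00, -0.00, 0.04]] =z@ [[1.33, 0.49, 2.27],  [0.06, -0.18, -0.19],  [-0.23, -0.26, 0.5]]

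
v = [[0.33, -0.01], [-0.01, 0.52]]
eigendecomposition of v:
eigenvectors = [[-1.0, 0.05], [-0.05, -1.00]]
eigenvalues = [0.33, 0.52]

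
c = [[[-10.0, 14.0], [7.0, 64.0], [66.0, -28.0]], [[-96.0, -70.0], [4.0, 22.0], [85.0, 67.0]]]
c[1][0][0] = -96.0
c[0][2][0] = 66.0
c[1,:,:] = [[-96.0, -70.0], [4.0, 22.0], [85.0, 67.0]]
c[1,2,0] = 85.0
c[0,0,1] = 14.0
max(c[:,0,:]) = 14.0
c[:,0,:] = [[-10.0, 14.0], [-96.0, -70.0]]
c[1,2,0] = 85.0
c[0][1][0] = 7.0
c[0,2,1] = -28.0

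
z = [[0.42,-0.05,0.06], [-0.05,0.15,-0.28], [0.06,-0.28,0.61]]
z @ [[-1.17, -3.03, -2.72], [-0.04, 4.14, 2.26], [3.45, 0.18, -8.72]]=[[-0.28, -1.47, -1.78], [-0.91, 0.72, 2.92], [2.05, -1.23, -6.12]]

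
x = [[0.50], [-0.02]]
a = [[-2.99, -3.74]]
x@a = [[-1.50,-1.87], [0.06,0.07]]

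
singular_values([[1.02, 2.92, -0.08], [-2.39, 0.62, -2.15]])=[3.3, 3.07]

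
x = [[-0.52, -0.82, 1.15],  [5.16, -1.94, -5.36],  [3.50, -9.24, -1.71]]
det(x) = -14.85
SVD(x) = [[-0.01, 0.26, 0.97], [0.54, -0.81, 0.22], [0.84, 0.52, -0.14]] @ diag([11.380527533374902, 5.6891846885868045, 0.22928288476299147]) @ [[0.50, -0.77, -0.38],[-0.44, -0.61, 0.66],[0.74, 0.17, 0.65]]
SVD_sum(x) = [[-0.03, 0.05, 0.02], [3.10, -4.76, -2.35], [4.83, -7.42, -3.65]] + [[-0.65, -0.91, 0.98], [2.02, 2.82, -3.05], [-1.30, -1.81, 1.96]] + [[0.16, 0.04, 0.14], [0.04, 0.01, 0.03], [-0.02, -0.01, -0.02]]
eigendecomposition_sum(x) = [[-0.30, 0.32, 0.27],[3.99, -4.21, -3.65],[5.09, -5.37, -4.65]] + [[0.38, 0.11, -0.06],[0.07, 0.02, -0.01],[0.34, 0.09, -0.05]] + [[-0.60, -1.24, 0.94],[1.10, 2.25, -1.7],[-1.93, -3.96, 2.99]]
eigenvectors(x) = [[0.05, -0.74, 0.26], [-0.62, -0.13, -0.48], [-0.79, -0.66, 0.84]]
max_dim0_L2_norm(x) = 9.48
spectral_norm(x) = 11.38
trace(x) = -4.17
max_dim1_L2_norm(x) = 10.03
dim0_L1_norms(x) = [9.18, 12.0, 8.22]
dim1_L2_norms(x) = [1.51, 7.69, 10.03]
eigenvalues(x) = [-9.16, 0.35, 4.64]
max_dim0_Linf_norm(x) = 9.24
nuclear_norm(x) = 17.30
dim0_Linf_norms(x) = [5.16, 9.24, 5.36]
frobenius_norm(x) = 12.73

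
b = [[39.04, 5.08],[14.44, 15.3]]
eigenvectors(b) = [[0.88, -0.19], [0.48, 0.98]]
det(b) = 523.96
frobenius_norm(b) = 44.64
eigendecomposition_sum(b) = [[37.86, 7.25], [20.62, 3.95]] + [[1.18, -2.17], [-6.18, 11.35]]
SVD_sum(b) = [[37.74, 9.99], [17.28, 4.57]] + [[1.30, -4.91], [-2.84, 10.73]]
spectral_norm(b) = 42.94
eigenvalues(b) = [41.81, 12.53]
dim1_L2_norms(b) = [39.37, 21.04]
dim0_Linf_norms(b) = [39.04, 15.3]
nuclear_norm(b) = 55.14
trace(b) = 54.34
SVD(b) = [[-0.91, -0.42], [-0.42, 0.91]] @ diag([42.93743528764051, 12.202796848250982]) @ [[-0.97, -0.26], [-0.26, 0.97]]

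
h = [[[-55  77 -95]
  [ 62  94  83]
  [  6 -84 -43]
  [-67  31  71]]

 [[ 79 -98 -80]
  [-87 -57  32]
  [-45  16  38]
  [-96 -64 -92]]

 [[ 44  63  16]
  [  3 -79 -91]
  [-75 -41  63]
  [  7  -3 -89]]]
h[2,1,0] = 3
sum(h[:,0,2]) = -159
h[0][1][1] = 94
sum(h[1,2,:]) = 9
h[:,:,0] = [[-55, 62, 6, -67], [79, -87, -45, -96], [44, 3, -75, 7]]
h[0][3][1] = 31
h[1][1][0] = -87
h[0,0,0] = -55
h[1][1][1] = -57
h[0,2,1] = -84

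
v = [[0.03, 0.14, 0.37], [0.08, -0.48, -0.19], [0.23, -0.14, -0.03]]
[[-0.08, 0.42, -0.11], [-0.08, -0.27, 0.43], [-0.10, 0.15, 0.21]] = v@[[-0.36, 0.98, 0.39],[0.21, 0.36, -0.82],[-0.28, 0.92, -0.02]]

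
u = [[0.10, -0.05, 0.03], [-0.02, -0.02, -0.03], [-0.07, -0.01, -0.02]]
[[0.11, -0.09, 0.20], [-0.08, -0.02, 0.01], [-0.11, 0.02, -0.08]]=u @ [[0.97, -0.55, 1.35],[0.61, 0.93, -1.42],[1.58, 0.53, -0.15]]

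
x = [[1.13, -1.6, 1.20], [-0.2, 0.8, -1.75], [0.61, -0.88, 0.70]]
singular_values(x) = [3.13, 0.94, 0.0]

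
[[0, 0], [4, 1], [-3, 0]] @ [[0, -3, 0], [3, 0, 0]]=[[0, 0, 0], [3, -12, 0], [0, 9, 0]]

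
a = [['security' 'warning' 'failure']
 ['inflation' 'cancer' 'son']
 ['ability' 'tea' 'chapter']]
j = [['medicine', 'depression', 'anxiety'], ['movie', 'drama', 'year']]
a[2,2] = 'chapter'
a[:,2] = ['failure', 'son', 'chapter']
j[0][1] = 'depression'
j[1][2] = 'year'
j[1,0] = 'movie'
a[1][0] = 'inflation'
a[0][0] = 'security'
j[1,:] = ['movie', 'drama', 'year']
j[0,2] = 'anxiety'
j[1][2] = 'year'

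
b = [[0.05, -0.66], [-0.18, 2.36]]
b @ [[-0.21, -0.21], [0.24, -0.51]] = [[-0.17, 0.33], [0.6, -1.17]]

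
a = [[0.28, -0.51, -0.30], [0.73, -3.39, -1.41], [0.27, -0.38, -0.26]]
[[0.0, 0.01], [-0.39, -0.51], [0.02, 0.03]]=a@[[0.43, 0.59], [0.14, 0.19], [0.16, 0.21]]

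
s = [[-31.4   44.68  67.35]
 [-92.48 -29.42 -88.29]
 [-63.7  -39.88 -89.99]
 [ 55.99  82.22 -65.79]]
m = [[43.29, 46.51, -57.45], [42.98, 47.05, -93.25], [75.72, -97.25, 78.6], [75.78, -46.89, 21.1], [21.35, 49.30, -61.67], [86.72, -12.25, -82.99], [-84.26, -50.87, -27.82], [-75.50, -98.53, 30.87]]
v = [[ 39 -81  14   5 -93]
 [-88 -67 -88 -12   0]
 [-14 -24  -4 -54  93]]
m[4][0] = 21.35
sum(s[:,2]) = -176.72000000000003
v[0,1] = -81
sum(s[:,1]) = 57.599999999999994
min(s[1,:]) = -92.48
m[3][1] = -46.89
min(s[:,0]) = -92.48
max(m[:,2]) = 78.6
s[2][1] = -39.88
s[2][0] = -63.7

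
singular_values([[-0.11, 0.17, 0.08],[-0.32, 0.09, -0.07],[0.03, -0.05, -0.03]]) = [0.37, 0.16, 0.0]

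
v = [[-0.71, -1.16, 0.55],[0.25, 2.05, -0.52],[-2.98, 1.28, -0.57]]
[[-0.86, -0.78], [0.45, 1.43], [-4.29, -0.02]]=v @ [[1.4, 0.24], [0.23, 0.84], [0.72, 0.67]]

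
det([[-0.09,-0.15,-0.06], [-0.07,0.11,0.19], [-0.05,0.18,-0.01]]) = 0.005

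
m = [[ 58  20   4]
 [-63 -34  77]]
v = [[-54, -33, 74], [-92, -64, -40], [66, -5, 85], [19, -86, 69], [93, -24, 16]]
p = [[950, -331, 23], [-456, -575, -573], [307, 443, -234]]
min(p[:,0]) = -456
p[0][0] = 950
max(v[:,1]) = -5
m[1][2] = 77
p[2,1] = 443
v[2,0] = 66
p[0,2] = 23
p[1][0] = -456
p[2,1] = 443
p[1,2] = -573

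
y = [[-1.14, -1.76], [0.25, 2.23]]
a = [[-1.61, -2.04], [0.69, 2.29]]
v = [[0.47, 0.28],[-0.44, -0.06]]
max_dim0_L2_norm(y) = 2.84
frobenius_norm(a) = 3.53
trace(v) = 0.41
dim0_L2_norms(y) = [1.17, 2.84]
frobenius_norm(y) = 3.07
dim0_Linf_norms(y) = [1.14, 2.23]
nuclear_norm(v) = 0.83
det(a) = -2.28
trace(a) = 0.68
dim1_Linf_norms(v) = [0.47, 0.44]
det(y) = -2.10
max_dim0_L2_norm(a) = 3.07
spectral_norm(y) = 2.99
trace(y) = 1.09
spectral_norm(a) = 3.47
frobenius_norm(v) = 0.70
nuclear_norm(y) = 3.69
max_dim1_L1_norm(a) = 3.65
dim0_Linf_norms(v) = [0.47, 0.28]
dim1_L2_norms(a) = [2.6, 2.39]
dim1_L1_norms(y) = [2.9, 2.48]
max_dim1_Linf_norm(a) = 2.29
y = a + v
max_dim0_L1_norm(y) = 3.99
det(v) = 0.10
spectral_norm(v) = 0.69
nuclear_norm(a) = 4.13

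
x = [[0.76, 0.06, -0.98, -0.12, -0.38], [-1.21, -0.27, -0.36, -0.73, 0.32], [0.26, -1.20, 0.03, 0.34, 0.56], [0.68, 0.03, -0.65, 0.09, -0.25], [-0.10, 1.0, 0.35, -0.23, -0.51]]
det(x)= 0.002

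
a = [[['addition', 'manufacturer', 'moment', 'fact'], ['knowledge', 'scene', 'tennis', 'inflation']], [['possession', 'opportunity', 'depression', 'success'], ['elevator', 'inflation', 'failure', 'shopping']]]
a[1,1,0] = 'elevator'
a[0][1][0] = 'knowledge'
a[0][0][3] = 'fact'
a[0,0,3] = 'fact'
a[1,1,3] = 'shopping'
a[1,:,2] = ['depression', 'failure']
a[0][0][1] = 'manufacturer'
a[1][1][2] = 'failure'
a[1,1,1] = 'inflation'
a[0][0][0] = 'addition'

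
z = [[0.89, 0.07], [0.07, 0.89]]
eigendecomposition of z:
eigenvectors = [[0.71,-0.71], [0.71,0.71]]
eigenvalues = [0.96, 0.82]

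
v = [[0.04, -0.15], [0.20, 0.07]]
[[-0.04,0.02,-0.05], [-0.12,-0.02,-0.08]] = v @ [[-0.63, -0.04, -0.49], [0.09, -0.13, 0.22]]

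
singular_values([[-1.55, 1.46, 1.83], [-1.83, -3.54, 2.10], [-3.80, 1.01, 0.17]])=[4.92, 4.04, 1.76]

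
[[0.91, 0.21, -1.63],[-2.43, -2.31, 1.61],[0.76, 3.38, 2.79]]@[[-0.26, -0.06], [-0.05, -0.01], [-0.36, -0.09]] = [[0.34, 0.09], [0.17, 0.02], [-1.37, -0.33]]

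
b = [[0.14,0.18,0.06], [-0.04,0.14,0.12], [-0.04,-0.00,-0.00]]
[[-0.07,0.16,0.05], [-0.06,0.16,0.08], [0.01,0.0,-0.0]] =b @ [[-0.13, -0.08, 0.06],[-0.14, 0.79, 0.02],[-0.37, 0.42, 0.64]]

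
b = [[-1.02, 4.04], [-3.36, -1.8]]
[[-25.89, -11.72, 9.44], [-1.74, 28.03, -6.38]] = b @ [[3.48, -5.98, 0.57], [-5.53, -4.41, 2.48]]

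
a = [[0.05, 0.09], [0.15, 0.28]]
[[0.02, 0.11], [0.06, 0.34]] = a @ [[-2.45, 2.2], [1.53, 0.03]]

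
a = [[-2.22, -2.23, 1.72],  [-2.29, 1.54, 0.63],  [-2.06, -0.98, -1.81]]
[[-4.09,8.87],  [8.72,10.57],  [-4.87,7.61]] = a @ [[-0.81, -4.21], [3.83, 0.47], [1.54, 0.33]]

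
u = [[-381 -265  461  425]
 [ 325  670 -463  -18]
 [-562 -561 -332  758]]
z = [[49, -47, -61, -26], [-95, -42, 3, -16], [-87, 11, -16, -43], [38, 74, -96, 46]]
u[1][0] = 325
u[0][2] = 461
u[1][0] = 325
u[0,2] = 461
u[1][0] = 325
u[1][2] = -463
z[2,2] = -16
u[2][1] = -561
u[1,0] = 325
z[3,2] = -96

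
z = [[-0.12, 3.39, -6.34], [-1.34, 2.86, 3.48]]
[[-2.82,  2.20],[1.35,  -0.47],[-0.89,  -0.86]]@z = [[-2.61, -3.27, 25.53], [0.47, 3.23, -10.19], [1.26, -5.48, 2.65]]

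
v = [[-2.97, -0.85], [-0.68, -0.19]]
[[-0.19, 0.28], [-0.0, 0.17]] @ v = [[0.37, 0.11], [-0.12, -0.03]]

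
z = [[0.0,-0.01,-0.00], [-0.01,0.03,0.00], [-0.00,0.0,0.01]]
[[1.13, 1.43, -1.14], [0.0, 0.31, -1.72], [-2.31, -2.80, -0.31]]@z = [[-0.01, 0.03, -0.01], [-0.0, 0.01, -0.02], [0.03, -0.06, -0.0]]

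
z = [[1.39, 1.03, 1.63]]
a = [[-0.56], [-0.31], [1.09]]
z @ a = [[0.68]]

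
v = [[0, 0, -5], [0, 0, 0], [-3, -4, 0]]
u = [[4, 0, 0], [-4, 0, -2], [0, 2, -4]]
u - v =[[4, 0, 5], [-4, 0, -2], [3, 6, -4]]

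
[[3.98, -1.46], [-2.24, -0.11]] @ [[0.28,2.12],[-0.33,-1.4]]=[[1.6,10.48], [-0.59,-4.59]]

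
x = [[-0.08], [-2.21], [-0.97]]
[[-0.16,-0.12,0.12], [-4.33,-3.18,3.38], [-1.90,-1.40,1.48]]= x@[[1.96, 1.44, -1.53]]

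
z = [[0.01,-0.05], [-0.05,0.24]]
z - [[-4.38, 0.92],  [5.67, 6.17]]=[[4.39, -0.97], [-5.72, -5.93]]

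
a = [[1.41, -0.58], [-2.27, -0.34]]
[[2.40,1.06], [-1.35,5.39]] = a@[[0.89,-1.54], [-1.97,-5.58]]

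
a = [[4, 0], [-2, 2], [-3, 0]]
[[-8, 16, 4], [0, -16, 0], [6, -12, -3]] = a @ [[-2, 4, 1], [-2, -4, 1]]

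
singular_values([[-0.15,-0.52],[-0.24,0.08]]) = [0.54, 0.25]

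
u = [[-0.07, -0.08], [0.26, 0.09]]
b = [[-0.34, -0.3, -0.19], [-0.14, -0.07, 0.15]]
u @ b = [[0.04, 0.03, 0.00], [-0.1, -0.08, -0.04]]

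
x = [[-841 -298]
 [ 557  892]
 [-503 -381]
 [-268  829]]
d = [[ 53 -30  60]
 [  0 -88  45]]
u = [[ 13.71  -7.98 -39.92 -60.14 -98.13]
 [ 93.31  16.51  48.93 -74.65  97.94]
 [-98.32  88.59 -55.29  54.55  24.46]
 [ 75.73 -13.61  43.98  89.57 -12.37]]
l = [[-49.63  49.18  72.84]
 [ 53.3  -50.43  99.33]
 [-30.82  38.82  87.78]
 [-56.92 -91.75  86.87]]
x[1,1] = 892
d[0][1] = -30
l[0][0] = -49.63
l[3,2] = 86.87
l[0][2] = 72.84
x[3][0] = -268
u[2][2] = -55.29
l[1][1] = -50.43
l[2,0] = -30.82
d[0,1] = -30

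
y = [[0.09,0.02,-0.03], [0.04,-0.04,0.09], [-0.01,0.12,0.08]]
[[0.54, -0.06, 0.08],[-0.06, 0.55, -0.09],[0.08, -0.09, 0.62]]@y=[[0.05,0.02,-0.02], [0.02,-0.03,0.04], [-0.00,0.08,0.04]]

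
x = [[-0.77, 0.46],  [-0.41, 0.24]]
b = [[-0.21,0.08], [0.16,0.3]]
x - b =[[-0.56,0.38], [-0.57,-0.06]]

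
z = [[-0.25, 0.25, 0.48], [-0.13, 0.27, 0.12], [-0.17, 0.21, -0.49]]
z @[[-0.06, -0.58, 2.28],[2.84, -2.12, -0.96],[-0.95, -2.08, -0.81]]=[[0.27, -1.38, -1.20],[0.66, -0.75, -0.65],[1.07, 0.67, -0.19]]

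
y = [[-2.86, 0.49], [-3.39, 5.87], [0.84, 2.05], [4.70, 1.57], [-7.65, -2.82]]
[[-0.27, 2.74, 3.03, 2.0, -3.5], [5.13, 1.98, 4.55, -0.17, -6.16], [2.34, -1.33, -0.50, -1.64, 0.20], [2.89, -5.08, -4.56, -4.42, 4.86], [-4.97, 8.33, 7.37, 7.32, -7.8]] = y@[[0.27,-1.00,-1.03,-0.78,1.16], [1.03,-0.24,0.18,-0.48,-0.38]]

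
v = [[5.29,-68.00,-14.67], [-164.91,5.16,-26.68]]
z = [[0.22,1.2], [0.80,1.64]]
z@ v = [[-196.73, -8.77, -35.24], [-266.22, -45.94, -55.49]]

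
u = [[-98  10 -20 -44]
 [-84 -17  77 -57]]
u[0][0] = -98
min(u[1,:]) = -84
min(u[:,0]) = -98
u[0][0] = -98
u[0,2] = -20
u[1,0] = -84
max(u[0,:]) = 10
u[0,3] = -44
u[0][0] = -98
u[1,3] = -57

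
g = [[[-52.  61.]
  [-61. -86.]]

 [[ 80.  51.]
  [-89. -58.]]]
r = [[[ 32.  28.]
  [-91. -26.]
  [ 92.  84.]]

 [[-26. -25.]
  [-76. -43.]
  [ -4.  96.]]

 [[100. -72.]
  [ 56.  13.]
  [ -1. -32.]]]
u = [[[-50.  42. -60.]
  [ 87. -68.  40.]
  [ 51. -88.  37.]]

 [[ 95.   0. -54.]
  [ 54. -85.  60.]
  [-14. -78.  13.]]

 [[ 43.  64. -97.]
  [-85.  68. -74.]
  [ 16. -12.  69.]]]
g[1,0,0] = 80.0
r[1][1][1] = -43.0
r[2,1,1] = 13.0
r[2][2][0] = -1.0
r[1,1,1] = -43.0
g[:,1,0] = [-61.0, -89.0]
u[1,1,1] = -85.0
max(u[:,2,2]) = 69.0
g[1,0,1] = 51.0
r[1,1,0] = -76.0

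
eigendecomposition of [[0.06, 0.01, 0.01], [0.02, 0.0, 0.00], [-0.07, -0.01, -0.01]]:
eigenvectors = [[-0.62, -0.09, -0.00], [-0.24, 0.92, -0.71], [0.74, -0.37, 0.71]]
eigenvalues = [0.05, -0.0, 0.0]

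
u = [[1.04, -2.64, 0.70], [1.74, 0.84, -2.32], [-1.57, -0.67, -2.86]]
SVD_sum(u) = [[0.22, -0.42, 1.46], [-0.32, 0.60, -2.08], [-0.40, 0.76, -2.63]] + [[-0.20, -2.17, -0.6], [0.03, 0.33, 0.09], [-0.13, -1.47, -0.4]] + [[1.01, -0.05, -0.17], [2.03, -0.09, -0.33], [-1.04, 0.05, 0.17]]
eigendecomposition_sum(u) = [[0.57+1.24j, (-1.26+0.55j), 0.54-0.44j], [1.04-0.65j, 0.64+1.05j, -0.45-0.43j], [-0.45-0.09j, 0.10-0.45j, (0.01+0.23j)]] + [[(0.57-1.24j),-1.26-0.55j,(0.54+0.44j)], [1.04+0.65j,(0.64-1.05j),-0.45+0.43j], [(-0.45+0.09j),0.10+0.45j,0.01-0.23j]] + [[-0.09-0.00j, (-0.12+0j), -0.39+0.00j], [-0.33-0.00j, -0.43+0.00j, -1.42+0.00j], [-0.68-0.00j, -0.88+0.00j, -2.88+0.00j]]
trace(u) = -0.98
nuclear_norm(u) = 9.13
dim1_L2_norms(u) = [2.92, 3.02, 3.33]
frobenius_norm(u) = 5.36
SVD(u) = [[0.4, 0.82, -0.41], [-0.57, -0.13, -0.81], [-0.72, 0.56, 0.42]] @ diag([3.843657652419668, 2.7544812992212777, 2.5277121321930633]) @ [[0.14, -0.27, 0.95], [-0.09, -0.96, -0.26], [-0.99, 0.04, 0.16]]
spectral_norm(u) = 3.84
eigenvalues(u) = [(1.21+2.53j), (1.21-2.53j), (-3.4+0j)]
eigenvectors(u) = [[(0.72+0j),(0.72-0j),0.12+0.00j], [-0.08-0.64j,(-0.08+0.64j),0.44+0.00j], [-0.14+0.19j,-0.14-0.19j,0.89+0.00j]]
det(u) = -26.76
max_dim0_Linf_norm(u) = 2.86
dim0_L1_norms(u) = [4.35, 4.15, 5.88]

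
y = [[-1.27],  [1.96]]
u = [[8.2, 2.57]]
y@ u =[[-10.41, -3.26], [16.07, 5.04]]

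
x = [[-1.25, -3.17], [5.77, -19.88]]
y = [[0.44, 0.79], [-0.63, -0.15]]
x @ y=[[1.45, -0.51],[15.06, 7.54]]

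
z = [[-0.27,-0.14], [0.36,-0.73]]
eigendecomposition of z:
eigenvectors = [[0.61, 0.45], [0.79, 0.89]]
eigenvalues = [-0.45, -0.55]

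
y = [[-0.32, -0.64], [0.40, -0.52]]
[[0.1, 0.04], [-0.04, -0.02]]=y @ [[-0.19, -0.07],[-0.06, -0.02]]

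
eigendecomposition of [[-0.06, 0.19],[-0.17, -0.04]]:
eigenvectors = [[(0.73+0j), 0.73-0.00j], [0.04+0.69j, (0.04-0.69j)]]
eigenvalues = [(-0.05+0.18j), (-0.05-0.18j)]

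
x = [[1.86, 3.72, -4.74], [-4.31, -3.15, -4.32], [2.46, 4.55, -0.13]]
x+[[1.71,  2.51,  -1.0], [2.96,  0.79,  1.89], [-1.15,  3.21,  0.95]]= [[3.57,6.23,-5.74], [-1.35,-2.36,-2.43], [1.31,7.76,0.82]]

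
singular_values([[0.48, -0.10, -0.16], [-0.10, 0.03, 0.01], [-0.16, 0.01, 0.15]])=[0.56, 0.09, 0.0]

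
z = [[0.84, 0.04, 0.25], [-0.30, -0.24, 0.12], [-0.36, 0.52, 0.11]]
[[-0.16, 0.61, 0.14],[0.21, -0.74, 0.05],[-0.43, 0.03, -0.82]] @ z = [[-0.37,  -0.08,  0.05], [0.38,  0.21,  -0.03], [-0.08,  -0.45,  -0.19]]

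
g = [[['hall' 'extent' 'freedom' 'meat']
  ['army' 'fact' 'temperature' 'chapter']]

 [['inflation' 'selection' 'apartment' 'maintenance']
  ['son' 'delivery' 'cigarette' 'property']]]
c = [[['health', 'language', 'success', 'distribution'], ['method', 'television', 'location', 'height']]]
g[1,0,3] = 'maintenance'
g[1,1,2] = 'cigarette'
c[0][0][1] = 'language'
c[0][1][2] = 'location'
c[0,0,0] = 'health'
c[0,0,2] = 'success'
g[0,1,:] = ['army', 'fact', 'temperature', 'chapter']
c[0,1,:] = ['method', 'television', 'location', 'height']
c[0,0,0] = 'health'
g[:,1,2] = ['temperature', 'cigarette']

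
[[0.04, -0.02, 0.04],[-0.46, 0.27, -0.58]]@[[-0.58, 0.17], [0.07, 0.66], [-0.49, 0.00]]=[[-0.04, -0.01], [0.57, 0.10]]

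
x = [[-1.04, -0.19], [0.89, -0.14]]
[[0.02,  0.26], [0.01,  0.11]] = x@[[-0.00, -0.05],[-0.08, -1.08]]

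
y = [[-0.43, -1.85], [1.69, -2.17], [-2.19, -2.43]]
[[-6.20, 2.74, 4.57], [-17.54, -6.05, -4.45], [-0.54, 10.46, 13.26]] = y@[[-4.68, -4.22, -4.47],  [4.44, -0.5, -1.43]]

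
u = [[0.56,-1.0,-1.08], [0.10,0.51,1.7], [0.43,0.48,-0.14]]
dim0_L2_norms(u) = [0.71, 1.22, 2.02]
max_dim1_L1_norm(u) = 2.64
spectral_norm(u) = 2.27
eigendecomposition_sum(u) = [[-0.02+0.00j,-0.04+0.00j,(0.07-0j)], [-0.16+0.00j,(-0.33+0j),0.59-0.00j], [(0.13-0j),0.26-0.00j,(-0.46+0j)]] + [[0.29+0.52j, -0.48+0.53j, -0.57+0.75j], [0.13-0.33j, (0.42+0.02j), (0.56-0.02j)], [(0.15-0.04j), 0.11+0.16j, 0.16+0.19j]] + [[0.29-0.52j, (-0.48-0.53j), -0.57-0.75j], [(0.13+0.33j), (0.42-0.02j), (0.56+0.02j)], [(0.15+0.04j), (0.11-0.16j), 0.16-0.19j]]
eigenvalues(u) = [(-0.81+0j), (0.87+0.74j), (0.87-0.74j)]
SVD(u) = [[-0.65, -0.7, 0.29],[0.76, -0.61, 0.23],[0.02, 0.37, 0.93]] @ diag([2.2665142536382143, 0.7200941077732207, 0.6475937105972376]) @ [[-0.12,0.46,0.88], [-0.41,0.78,-0.47], [0.9,0.42,-0.09]]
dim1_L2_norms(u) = [1.57, 1.78, 0.66]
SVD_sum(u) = [[0.18, -0.69, -1.30],[-0.21, 0.79, 1.51],[-0.01, 0.02, 0.04]] + [[0.2, -0.39, 0.24],[0.18, -0.35, 0.21],[-0.11, 0.21, -0.13]] + [[0.17, 0.08, -0.02], [0.13, 0.06, -0.01], [0.54, 0.25, -0.05]]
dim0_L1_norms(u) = [1.09, 1.99, 2.92]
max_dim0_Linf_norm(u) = 1.7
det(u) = -1.06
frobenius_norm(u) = 2.46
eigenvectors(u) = [[(0.09+0j), 0.84+0.00j, 0.84-0.00j], [0.78+0.00j, (-0.31-0.38j), (-0.31+0.38j)], [(-0.61+0j), 0.05-0.22j, 0.05+0.22j]]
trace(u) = 0.93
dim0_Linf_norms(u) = [0.56, 1.0, 1.7]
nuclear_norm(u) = 3.63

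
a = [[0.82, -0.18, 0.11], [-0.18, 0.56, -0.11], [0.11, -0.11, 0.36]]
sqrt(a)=[[0.9, -0.11, 0.07], [-0.11, 0.74, -0.08], [0.07, -0.08, 0.59]]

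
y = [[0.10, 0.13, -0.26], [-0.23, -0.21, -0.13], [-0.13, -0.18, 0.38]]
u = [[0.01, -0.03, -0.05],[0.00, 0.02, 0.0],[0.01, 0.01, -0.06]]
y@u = [[-0.00, -0.00, 0.01],  [-0.00, 0.0, 0.02],  [0.00, 0.0, -0.02]]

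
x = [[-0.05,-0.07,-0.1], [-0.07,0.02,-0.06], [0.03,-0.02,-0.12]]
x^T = [[-0.05, -0.07, 0.03],  [-0.07, 0.02, -0.02],  [-0.10, -0.06, -0.12]]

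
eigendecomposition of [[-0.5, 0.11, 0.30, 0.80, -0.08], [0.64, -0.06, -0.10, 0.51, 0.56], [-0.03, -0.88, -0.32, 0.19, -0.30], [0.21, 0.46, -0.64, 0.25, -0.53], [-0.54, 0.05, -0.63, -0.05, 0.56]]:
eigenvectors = [[-0.70+0.00j,(-0.36+0.19j),-0.36-0.19j,-0.30+0.07j,-0.30-0.07j], [(0.47+0j),(-0.01+0.45j),-0.01-0.45j,-0.38-0.25j,-0.38+0.25j], [0.50+0.00j,(-0.51+0j),(-0.51-0j),0.15+0.28j,0.15-0.28j], [0.18+0.00j,-0.03-0.47j,(-0.03+0.47j),-0.55+0.00j,(-0.55-0j)], [(-0.05+0j),-0.32-0.19j,-0.32+0.19j,(0.15-0.52j),0.15+0.52j]]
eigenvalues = [(-1+0j), (-0.54+0.84j), (-0.54-0.84j), (1+0.01j), (1-0.01j)]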